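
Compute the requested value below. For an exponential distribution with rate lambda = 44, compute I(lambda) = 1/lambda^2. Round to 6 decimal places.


Fisher information for exponential: I(lambda) = 1/lambda^2.
lambda = 44, lambda^2 = 1936.
I = 1/1936 = 0.000517

0.000517


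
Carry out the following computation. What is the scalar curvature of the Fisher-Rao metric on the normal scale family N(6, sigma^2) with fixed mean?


This family has a single free parameter, so its statistical manifold
is 1-dimensional. The Riemann curvature tensor of any 1-dimensional
Riemannian manifold vanishes identically, so R = 0.

0


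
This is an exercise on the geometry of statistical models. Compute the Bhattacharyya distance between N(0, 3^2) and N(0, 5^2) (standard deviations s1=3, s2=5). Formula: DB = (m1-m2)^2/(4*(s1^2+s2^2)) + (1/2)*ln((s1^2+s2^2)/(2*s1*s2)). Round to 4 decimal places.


Bhattacharyya distance between two Gaussians:
DB = (m1-m2)^2/(4*(s1^2+s2^2)) + (1/2)*ln((s1^2+s2^2)/(2*s1*s2)).
(m1-m2)^2 = (0)^2 = 0.
s1^2+s2^2 = 9 + 25 = 34.
term1 = 0/136 = 0.0.
term2 = 0.5*ln(34/30.0) = 0.062582.
DB = 0.0 + 0.062582 = 0.0626

0.0626


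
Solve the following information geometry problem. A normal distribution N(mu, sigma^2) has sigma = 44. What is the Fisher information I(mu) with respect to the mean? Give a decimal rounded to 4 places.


The Fisher information for the mean of a normal distribution is I(mu) = 1/sigma^2.
sigma = 44, so sigma^2 = 1936.
I(mu) = 1/1936 = 0.0005

0.0005


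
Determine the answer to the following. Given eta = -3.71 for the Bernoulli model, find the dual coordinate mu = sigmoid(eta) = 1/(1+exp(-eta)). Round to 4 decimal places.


Dual coordinate (expectation parameter) for Bernoulli:
mu = 1/(1+exp(-eta)).
eta = -3.71.
exp(-eta) = exp(3.71) = 40.853807.
mu = 1/(1+40.853807) = 0.0239

0.0239


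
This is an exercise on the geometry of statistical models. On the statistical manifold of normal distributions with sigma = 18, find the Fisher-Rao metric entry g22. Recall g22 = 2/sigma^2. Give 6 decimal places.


For the 2-parameter normal family, the Fisher metric has:
  g11 = 1/sigma^2, g22 = 2/sigma^2.
sigma = 18, sigma^2 = 324.
g22 = 0.006173

0.006173


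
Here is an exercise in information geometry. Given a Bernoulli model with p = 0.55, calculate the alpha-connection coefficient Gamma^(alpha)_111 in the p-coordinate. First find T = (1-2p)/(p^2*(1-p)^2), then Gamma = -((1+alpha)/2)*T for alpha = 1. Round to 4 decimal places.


Skewness (Amari-Chentsov) tensor: T = (1-2p)/(p^2*(1-p)^2).
p = 0.55, 1-2p = -0.1, p^2 = 0.3025, (1-p)^2 = 0.2025.
T = -0.1/(0.3025 * 0.2025) = -1.632486.
In the p-coordinate, Gamma^(alpha) = Gamma^(0) - (alpha/2)*T with Gamma^(0) = (1/2)*g'(p) = -T/2,
so Gamma^(alpha) = -((1+alpha)/2)*T.
alpha = 1, -(1+alpha)/2 = -1.0.
Gamma = -1.0 * -1.632486 = 1.6325

1.6325


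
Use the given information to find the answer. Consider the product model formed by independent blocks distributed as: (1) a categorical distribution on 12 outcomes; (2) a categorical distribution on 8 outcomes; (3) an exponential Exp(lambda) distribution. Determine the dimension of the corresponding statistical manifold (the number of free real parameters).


The dimension of a statistical manifold equals the number of free
(independent) real parameters of the model. For a product of independent
blocks the parameter counts add.
- categorical on 12 outcomes (probabilities sum to 1): 12-1 = 11.
- categorical on 8 outcomes (probabilities sum to 1): 8-1 = 7.
- exponential (lambda): 1.
Total = 11 + 7 + 1 = 19.
Dimension = 19

19


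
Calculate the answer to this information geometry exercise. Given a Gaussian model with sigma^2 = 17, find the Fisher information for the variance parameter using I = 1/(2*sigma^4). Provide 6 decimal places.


Fisher information for variance: I(sigma^2) = 1/(2*sigma^4).
sigma^2 = 17, so sigma^4 = 289.
I = 1/(2*289) = 1/578 = 0.001730

0.001730


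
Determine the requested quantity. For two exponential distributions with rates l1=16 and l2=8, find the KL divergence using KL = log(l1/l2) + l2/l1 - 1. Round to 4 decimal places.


KL divergence for exponential family:
KL = log(l1/l2) + l2/l1 - 1.
log(16/8) = 0.693147.
8/16 = 0.5.
KL = 0.693147 + 0.5 - 1 = 0.1931

0.1931


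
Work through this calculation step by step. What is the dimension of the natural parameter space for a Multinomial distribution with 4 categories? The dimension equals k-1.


Exponential family dimension calculation:
For Multinomial with k=4 categories, dim = k-1 = 3.

3


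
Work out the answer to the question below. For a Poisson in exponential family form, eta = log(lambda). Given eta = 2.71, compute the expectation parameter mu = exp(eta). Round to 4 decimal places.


Expectation parameter for Poisson exponential family:
mu = exp(eta).
eta = 2.71.
mu = exp(2.71) = 15.0293

15.0293


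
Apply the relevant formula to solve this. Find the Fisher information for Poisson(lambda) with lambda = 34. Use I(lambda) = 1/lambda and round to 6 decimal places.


Fisher information for Poisson: I(lambda) = 1/lambda.
lambda = 34.
I(lambda) = 1/34 = 0.029412

0.029412


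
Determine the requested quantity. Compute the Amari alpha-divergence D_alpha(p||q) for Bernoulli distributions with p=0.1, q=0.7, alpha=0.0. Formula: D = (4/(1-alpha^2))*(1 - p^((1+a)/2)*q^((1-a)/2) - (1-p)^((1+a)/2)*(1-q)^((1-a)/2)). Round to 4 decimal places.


Amari alpha-divergence:
D = (4/(1-alpha^2))*(1 - p^((1+a)/2)*q^((1-a)/2) - (1-p)^((1+a)/2)*(1-q)^((1-a)/2)).
alpha = 0.0, p = 0.1, q = 0.7.
e1 = (1+alpha)/2 = 0.5, e2 = (1-alpha)/2 = 0.5.
t1 = p^e1 * q^e2 = 0.1^0.5 * 0.7^0.5 = 0.264575.
t2 = (1-p)^e1 * (1-q)^e2 = 0.9^0.5 * 0.3^0.5 = 0.519615.
4/(1-alpha^2) = 4.0.
D = 4.0*(1 - 0.264575 - 0.519615) = 0.8632

0.8632


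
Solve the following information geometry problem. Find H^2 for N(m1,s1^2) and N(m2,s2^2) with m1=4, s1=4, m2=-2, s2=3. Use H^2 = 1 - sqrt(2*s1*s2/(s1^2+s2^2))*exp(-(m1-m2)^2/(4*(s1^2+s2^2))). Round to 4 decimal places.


Squared Hellinger distance for Gaussians:
H^2 = 1 - sqrt(2*s1*s2/(s1^2+s2^2)) * exp(-(m1-m2)^2/(4*(s1^2+s2^2))).
s1^2 = 16, s2^2 = 9, s1^2+s2^2 = 25.
sqrt(2*4*3/(25)) = 0.979796.
(m1-m2)^2 = (6)^2 = 36.
exp(-36/(4*25)) = exp(-0.36) = 0.697676.
H^2 = 1 - 0.979796*0.697676 = 0.3164

0.3164


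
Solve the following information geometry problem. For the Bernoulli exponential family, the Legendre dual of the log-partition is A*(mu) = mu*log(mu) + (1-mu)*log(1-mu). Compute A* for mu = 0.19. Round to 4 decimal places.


Legendre transform for Bernoulli:
A*(mu) = mu*log(mu) + (1-mu)*log(1-mu).
mu = 0.19, 1-mu = 0.81.
mu*log(mu) = 0.19*log(0.19) = -0.315539.
(1-mu)*log(1-mu) = 0.81*log(0.81) = -0.170684.
A* = -0.315539 + -0.170684 = -0.4862

-0.4862


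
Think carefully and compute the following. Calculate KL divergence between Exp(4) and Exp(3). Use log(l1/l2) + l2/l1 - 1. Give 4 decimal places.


KL divergence for exponential family:
KL = log(l1/l2) + l2/l1 - 1.
log(4/3) = 0.287682.
3/4 = 0.75.
KL = 0.287682 + 0.75 - 1 = 0.0377

0.0377


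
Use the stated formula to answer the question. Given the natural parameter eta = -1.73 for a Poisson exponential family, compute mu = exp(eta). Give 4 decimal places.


Expectation parameter for Poisson exponential family:
mu = exp(eta).
eta = -1.73.
mu = exp(-1.73) = 0.1773

0.1773


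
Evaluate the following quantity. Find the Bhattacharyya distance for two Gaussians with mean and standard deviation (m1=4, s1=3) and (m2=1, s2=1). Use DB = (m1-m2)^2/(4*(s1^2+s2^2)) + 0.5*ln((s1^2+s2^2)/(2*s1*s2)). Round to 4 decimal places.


Bhattacharyya distance between two Gaussians:
DB = (m1-m2)^2/(4*(s1^2+s2^2)) + (1/2)*ln((s1^2+s2^2)/(2*s1*s2)).
(m1-m2)^2 = (3)^2 = 9.
s1^2+s2^2 = 9 + 1 = 10.
term1 = 9/40 = 0.225.
term2 = 0.5*ln(10/6.0) = 0.255413.
DB = 0.225 + 0.255413 = 0.4804

0.4804


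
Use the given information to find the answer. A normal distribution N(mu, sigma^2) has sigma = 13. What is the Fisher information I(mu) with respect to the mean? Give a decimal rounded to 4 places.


The Fisher information for the mean of a normal distribution is I(mu) = 1/sigma^2.
sigma = 13, so sigma^2 = 169.
I(mu) = 1/169 = 0.0059

0.0059


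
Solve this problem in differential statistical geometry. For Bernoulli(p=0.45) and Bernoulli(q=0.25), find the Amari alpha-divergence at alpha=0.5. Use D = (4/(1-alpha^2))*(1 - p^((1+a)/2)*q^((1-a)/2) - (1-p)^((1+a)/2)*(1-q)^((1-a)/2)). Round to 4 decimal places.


Amari alpha-divergence:
D = (4/(1-alpha^2))*(1 - p^((1+a)/2)*q^((1-a)/2) - (1-p)^((1+a)/2)*(1-q)^((1-a)/2)).
alpha = 0.5, p = 0.45, q = 0.25.
e1 = (1+alpha)/2 = 0.75, e2 = (1-alpha)/2 = 0.25.
t1 = p^e1 * q^e2 = 0.45^0.75 * 0.25^0.25 = 0.388503.
t2 = (1-p)^e1 * (1-q)^e2 = 0.55^0.75 * 0.75^0.25 = 0.594343.
4/(1-alpha^2) = 5.333333.
D = 5.333333*(1 - 0.388503 - 0.594343) = 0.0915

0.0915


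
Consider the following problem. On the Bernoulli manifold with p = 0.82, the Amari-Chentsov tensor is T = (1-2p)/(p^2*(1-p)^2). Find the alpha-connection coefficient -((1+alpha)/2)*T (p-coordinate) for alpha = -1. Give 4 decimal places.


Skewness (Amari-Chentsov) tensor: T = (1-2p)/(p^2*(1-p)^2).
p = 0.82, 1-2p = -0.64, p^2 = 0.6724, (1-p)^2 = 0.0324.
T = -0.64/(0.6724 * 0.0324) = -29.376988.
In the p-coordinate, Gamma^(alpha) = Gamma^(0) - (alpha/2)*T with Gamma^(0) = (1/2)*g'(p) = -T/2,
so Gamma^(alpha) = -((1+alpha)/2)*T.
alpha = -1, -(1+alpha)/2 = 0.0.
Gamma = 0.0 * -29.376988 = 0.0000

0.0000


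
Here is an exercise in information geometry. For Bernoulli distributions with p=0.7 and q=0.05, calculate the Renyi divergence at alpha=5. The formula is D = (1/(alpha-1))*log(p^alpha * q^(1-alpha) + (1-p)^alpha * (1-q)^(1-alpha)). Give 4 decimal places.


Renyi divergence of order alpha between Bernoulli distributions:
D = (1/(alpha-1))*log(p^alpha * q^(1-alpha) + (1-p)^alpha * (1-q)^(1-alpha)).
alpha = 5, p = 0.7, q = 0.05.
p^alpha * q^(1-alpha) = 0.7^5 * 0.05^-4 = 26891.2.
(1-p)^alpha * (1-q)^(1-alpha) = 0.3^5 * 0.95^-4 = 0.002983.
sum = 26891.2 + 0.002983 = 26891.202983.
D = (1/4)*log(26891.202983) = 2.5499

2.5499


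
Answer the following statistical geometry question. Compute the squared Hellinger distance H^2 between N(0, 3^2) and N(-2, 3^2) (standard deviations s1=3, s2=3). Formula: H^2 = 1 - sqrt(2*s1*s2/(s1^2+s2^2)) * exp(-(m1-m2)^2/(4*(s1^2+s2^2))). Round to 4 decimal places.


Squared Hellinger distance for Gaussians:
H^2 = 1 - sqrt(2*s1*s2/(s1^2+s2^2)) * exp(-(m1-m2)^2/(4*(s1^2+s2^2))).
s1^2 = 9, s2^2 = 9, s1^2+s2^2 = 18.
sqrt(2*3*3/(18)) = 1.0.
(m1-m2)^2 = (2)^2 = 4.
exp(-4/(4*18)) = exp(-0.055556) = 0.945959.
H^2 = 1 - 1.0*0.945959 = 0.0540

0.0540


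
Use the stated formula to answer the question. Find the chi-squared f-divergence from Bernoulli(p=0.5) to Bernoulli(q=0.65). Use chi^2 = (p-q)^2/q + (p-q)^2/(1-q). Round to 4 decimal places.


Chi-squared divergence between Bernoulli distributions:
chi^2 = (p-q)^2/q + (p-q)^2/(1-q).
p = 0.5, q = 0.65, p-q = -0.15.
(p-q)^2 = 0.0225.
term1 = 0.0225/0.65 = 0.034615.
term2 = 0.0225/0.35 = 0.064286.
chi^2 = 0.034615 + 0.064286 = 0.0989

0.0989


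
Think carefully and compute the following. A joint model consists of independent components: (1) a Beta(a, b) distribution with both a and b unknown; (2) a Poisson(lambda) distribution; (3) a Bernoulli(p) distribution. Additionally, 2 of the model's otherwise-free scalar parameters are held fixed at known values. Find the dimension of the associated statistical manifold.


The dimension of a statistical manifold equals the number of free
(independent) real parameters of the model. For a product of independent
blocks the parameter counts add.
- Beta (a, b): 2.
- Poisson (lambda): 1.
- Bernoulli (p): 1.
Total = 2 + 1 + 1 = 4.
2 parameter(s) fixed at known values: 4 - 2 = 2.
Dimension = 2

2


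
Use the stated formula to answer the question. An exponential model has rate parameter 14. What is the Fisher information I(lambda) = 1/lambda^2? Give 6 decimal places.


Fisher information for exponential: I(lambda) = 1/lambda^2.
lambda = 14, lambda^2 = 196.
I = 1/196 = 0.005102

0.005102


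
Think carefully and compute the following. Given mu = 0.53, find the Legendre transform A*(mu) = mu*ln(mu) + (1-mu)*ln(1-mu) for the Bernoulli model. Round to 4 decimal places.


Legendre transform for Bernoulli:
A*(mu) = mu*log(mu) + (1-mu)*log(1-mu).
mu = 0.53, 1-mu = 0.47.
mu*log(mu) = 0.53*log(0.53) = -0.336485.
(1-mu)*log(1-mu) = 0.47*log(0.47) = -0.354861.
A* = -0.336485 + -0.354861 = -0.6913

-0.6913


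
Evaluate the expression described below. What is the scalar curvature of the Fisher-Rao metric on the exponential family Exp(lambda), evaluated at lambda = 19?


This family has a single free parameter, so its statistical manifold
is 1-dimensional. The Riemann curvature tensor of any 1-dimensional
Riemannian manifold vanishes identically, so R = 0.

0


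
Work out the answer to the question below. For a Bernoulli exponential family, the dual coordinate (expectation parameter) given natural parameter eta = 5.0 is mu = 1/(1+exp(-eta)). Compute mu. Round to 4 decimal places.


Dual coordinate (expectation parameter) for Bernoulli:
mu = 1/(1+exp(-eta)).
eta = 5.0.
exp(-eta) = exp(-5.0) = 0.006738.
mu = 1/(1+0.006738) = 0.9933

0.9933


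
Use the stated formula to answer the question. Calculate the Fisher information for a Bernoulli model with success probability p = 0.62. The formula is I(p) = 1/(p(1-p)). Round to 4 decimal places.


For Bernoulli(p), Fisher information is I(p) = 1/(p*(1-p)).
p = 0.62, 1-p = 0.38.
p*(1-p) = 0.2356.
I(p) = 1/0.2356 = 4.2445

4.2445


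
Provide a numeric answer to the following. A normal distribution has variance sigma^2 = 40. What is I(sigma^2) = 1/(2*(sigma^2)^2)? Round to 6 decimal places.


Fisher information for variance: I(sigma^2) = 1/(2*sigma^4).
sigma^2 = 40, so sigma^4 = 1600.
I = 1/(2*1600) = 1/3200 = 0.000313

0.000313


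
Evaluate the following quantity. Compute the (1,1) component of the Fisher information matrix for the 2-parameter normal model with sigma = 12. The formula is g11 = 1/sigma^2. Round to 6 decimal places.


For the 2-parameter normal family, the Fisher metric has:
  g11 = 1/sigma^2, g22 = 2/sigma^2.
sigma = 12, sigma^2 = 144.
g11 = 0.006944

0.006944


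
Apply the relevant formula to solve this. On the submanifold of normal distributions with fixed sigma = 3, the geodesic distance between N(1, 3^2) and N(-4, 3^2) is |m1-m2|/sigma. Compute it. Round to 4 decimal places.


On the fixed-variance normal subfamily, geodesic distance = |m1-m2|/sigma.
|1 - -4| = 5.
sigma = 3.
d = 5/3 = 1.6667

1.6667


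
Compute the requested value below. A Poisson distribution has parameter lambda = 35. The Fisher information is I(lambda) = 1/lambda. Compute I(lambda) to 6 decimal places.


Fisher information for Poisson: I(lambda) = 1/lambda.
lambda = 35.
I(lambda) = 1/35 = 0.028571

0.028571


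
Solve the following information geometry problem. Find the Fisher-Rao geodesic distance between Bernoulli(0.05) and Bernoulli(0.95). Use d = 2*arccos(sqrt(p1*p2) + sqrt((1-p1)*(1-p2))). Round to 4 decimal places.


Geodesic distance on Bernoulli manifold:
d(p1,p2) = 2*arccos(sqrt(p1*p2) + sqrt((1-p1)*(1-p2))).
sqrt(p1*p2) = sqrt(0.05*0.95) = 0.217945.
sqrt((1-p1)*(1-p2)) = sqrt(0.95*0.05) = 0.217945.
arg = 0.217945 + 0.217945 = 0.43589.
d = 2*arccos(0.43589) = 2.2395

2.2395


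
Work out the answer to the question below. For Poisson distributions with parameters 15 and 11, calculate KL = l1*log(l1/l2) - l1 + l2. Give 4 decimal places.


KL divergence for Poisson:
KL = l1*log(l1/l2) - l1 + l2.
l1 = 15, l2 = 11.
log(15/11) = 0.310155.
l1*log(l1/l2) = 15 * 0.310155 = 4.652324.
KL = 4.652324 - 15 + 11 = 0.6523

0.6523


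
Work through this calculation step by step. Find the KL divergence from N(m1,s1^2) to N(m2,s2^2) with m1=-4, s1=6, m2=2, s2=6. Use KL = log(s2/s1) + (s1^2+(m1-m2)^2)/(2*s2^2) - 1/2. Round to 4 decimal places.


KL divergence between normal distributions:
KL = log(s2/s1) + (s1^2 + (m1-m2)^2)/(2*s2^2) - 1/2.
log(6/6) = 0.0.
(6^2 + (-4-2)^2)/(2*6^2) = (36 + 36)/72 = 1.0.
KL = 0.0 + 1.0 - 0.5 = 0.5000

0.5000


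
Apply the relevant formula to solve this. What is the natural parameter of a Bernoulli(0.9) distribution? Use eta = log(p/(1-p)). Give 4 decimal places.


Natural parameter for Bernoulli: eta = log(p/(1-p)).
p = 0.9, 1-p = 0.1.
p/(1-p) = 9.0.
eta = log(9.0) = 2.1972

2.1972


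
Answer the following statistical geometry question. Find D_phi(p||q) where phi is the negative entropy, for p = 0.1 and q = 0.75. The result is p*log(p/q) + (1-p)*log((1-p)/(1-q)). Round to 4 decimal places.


Bregman divergence with negative entropy generator:
D = p*log(p/q) + (1-p)*log((1-p)/(1-q)).
p = 0.1, q = 0.75.
p*log(p/q) = 0.1*log(0.1/0.75) = -0.20149.
(1-p)*log((1-p)/(1-q)) = 0.9*log(0.9/0.25) = 1.15284.
D = -0.20149 + 1.15284 = 0.9514

0.9514


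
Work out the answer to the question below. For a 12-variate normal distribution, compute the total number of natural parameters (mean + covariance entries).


Exponential family dimension calculation:
For 12-dim MVN: mean has 12 params, covariance has 12*13/2 = 78 unique entries.
Total dim = 12 + 78 = 90.

90


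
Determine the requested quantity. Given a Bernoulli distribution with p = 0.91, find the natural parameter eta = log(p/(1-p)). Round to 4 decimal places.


Natural parameter for Bernoulli: eta = log(p/(1-p)).
p = 0.91, 1-p = 0.09.
p/(1-p) = 10.111111.
eta = log(10.111111) = 2.3136

2.3136


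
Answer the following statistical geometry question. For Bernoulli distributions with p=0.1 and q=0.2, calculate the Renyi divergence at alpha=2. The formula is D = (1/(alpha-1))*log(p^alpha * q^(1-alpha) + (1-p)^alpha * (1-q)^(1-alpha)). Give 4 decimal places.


Renyi divergence of order alpha between Bernoulli distributions:
D = (1/(alpha-1))*log(p^alpha * q^(1-alpha) + (1-p)^alpha * (1-q)^(1-alpha)).
alpha = 2, p = 0.1, q = 0.2.
p^alpha * q^(1-alpha) = 0.1^2 * 0.2^-1 = 0.05.
(1-p)^alpha * (1-q)^(1-alpha) = 0.9^2 * 0.8^-1 = 1.0125.
sum = 0.05 + 1.0125 = 1.0625.
D = (1/1)*log(1.0625) = 0.0606

0.0606


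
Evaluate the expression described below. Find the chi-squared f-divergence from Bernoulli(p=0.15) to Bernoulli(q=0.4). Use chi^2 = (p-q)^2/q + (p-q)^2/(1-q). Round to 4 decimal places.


Chi-squared divergence between Bernoulli distributions:
chi^2 = (p-q)^2/q + (p-q)^2/(1-q).
p = 0.15, q = 0.4, p-q = -0.25.
(p-q)^2 = 0.0625.
term1 = 0.0625/0.4 = 0.15625.
term2 = 0.0625/0.6 = 0.104167.
chi^2 = 0.15625 + 0.104167 = 0.2604

0.2604


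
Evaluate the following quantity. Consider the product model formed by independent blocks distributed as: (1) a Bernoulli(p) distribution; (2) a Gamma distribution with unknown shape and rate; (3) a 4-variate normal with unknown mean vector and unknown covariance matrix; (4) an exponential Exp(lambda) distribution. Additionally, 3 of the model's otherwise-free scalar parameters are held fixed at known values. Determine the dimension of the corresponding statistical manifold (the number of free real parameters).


The dimension of a statistical manifold equals the number of free
(independent) real parameters of the model. For a product of independent
blocks the parameter counts add.
- Bernoulli (p): 1.
- Gamma (shape, rate): 2.
- 4-variate normal: 4 (mean) + 4*5/2 = 10 (symmetric covariance) = 14.
- exponential (lambda): 1.
Total = 1 + 2 + 14 + 1 = 18.
3 parameter(s) fixed at known values: 18 - 3 = 15.
Dimension = 15

15


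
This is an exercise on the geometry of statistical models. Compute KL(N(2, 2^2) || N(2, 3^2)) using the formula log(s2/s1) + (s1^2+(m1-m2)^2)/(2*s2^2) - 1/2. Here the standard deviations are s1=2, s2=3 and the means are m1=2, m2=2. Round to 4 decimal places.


KL divergence between normal distributions:
KL = log(s2/s1) + (s1^2 + (m1-m2)^2)/(2*s2^2) - 1/2.
log(3/2) = 0.405465.
(2^2 + (2-2)^2)/(2*3^2) = (4 + 0)/18 = 0.222222.
KL = 0.405465 + 0.222222 - 0.5 = 0.1277

0.1277


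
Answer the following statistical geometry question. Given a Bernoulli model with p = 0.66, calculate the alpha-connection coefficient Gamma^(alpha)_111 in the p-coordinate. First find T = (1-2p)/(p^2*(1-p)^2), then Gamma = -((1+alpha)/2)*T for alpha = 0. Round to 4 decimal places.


Skewness (Amari-Chentsov) tensor: T = (1-2p)/(p^2*(1-p)^2).
p = 0.66, 1-2p = -0.32, p^2 = 0.4356, (1-p)^2 = 0.1156.
T = -0.32/(0.4356 * 0.1156) = -6.354835.
In the p-coordinate, Gamma^(alpha) = Gamma^(0) - (alpha/2)*T with Gamma^(0) = (1/2)*g'(p) = -T/2,
so Gamma^(alpha) = -((1+alpha)/2)*T.
alpha = 0, -(1+alpha)/2 = -0.5.
Gamma = -0.5 * -6.354835 = 3.1774

3.1774


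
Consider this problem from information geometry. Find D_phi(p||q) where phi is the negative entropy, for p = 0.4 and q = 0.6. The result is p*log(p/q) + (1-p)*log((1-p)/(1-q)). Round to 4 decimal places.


Bregman divergence with negative entropy generator:
D = p*log(p/q) + (1-p)*log((1-p)/(1-q)).
p = 0.4, q = 0.6.
p*log(p/q) = 0.4*log(0.4/0.6) = -0.162186.
(1-p)*log((1-p)/(1-q)) = 0.6*log(0.6/0.4) = 0.243279.
D = -0.162186 + 0.243279 = 0.0811

0.0811


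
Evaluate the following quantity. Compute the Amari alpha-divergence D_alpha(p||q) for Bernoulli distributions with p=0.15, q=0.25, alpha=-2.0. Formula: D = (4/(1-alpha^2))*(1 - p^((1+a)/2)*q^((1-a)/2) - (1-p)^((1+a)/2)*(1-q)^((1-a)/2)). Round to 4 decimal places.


Amari alpha-divergence:
D = (4/(1-alpha^2))*(1 - p^((1+a)/2)*q^((1-a)/2) - (1-p)^((1+a)/2)*(1-q)^((1-a)/2)).
alpha = -2.0, p = 0.15, q = 0.25.
e1 = (1+alpha)/2 = -0.5, e2 = (1-alpha)/2 = 1.5.
t1 = p^e1 * q^e2 = 0.15^-0.5 * 0.25^1.5 = 0.322749.
t2 = (1-p)^e1 * (1-q)^e2 = 0.85^-0.5 * 0.75^1.5 = 0.704502.
4/(1-alpha^2) = -1.333333.
D = -1.333333*(1 - 0.322749 - 0.704502) = 0.0363

0.0363


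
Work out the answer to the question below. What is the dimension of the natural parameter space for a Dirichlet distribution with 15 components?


Exponential family dimension calculation:
Dirichlet with 15 components has 15 natural parameters.

15


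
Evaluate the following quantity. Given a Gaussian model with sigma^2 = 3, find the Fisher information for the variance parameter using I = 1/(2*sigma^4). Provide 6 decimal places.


Fisher information for variance: I(sigma^2) = 1/(2*sigma^4).
sigma^2 = 3, so sigma^4 = 9.
I = 1/(2*9) = 1/18 = 0.055556

0.055556


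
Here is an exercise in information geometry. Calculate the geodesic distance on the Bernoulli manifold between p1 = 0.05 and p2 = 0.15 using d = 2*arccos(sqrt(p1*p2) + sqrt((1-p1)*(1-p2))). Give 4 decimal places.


Geodesic distance on Bernoulli manifold:
d(p1,p2) = 2*arccos(sqrt(p1*p2) + sqrt((1-p1)*(1-p2))).
sqrt(p1*p2) = sqrt(0.05*0.15) = 0.086603.
sqrt((1-p1)*(1-p2)) = sqrt(0.95*0.85) = 0.89861.
arg = 0.086603 + 0.89861 = 0.985213.
d = 2*arccos(0.985213) = 0.3444

0.3444


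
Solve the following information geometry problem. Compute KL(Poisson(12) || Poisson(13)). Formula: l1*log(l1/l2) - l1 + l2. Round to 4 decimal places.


KL divergence for Poisson:
KL = l1*log(l1/l2) - l1 + l2.
l1 = 12, l2 = 13.
log(12/13) = -0.080043.
l1*log(l1/l2) = 12 * -0.080043 = -0.960512.
KL = -0.960512 - 12 + 13 = 0.0395

0.0395


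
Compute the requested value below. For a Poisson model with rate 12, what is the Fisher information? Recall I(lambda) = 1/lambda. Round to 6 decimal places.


Fisher information for Poisson: I(lambda) = 1/lambda.
lambda = 12.
I(lambda) = 1/12 = 0.083333

0.083333


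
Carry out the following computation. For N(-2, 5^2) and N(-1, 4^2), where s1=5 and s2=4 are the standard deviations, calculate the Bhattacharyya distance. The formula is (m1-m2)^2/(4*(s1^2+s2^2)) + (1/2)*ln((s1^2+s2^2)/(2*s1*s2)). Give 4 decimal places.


Bhattacharyya distance between two Gaussians:
DB = (m1-m2)^2/(4*(s1^2+s2^2)) + (1/2)*ln((s1^2+s2^2)/(2*s1*s2)).
(m1-m2)^2 = (-1)^2 = 1.
s1^2+s2^2 = 25 + 16 = 41.
term1 = 1/164 = 0.006098.
term2 = 0.5*ln(41/40.0) = 0.012346.
DB = 0.006098 + 0.012346 = 0.0184

0.0184


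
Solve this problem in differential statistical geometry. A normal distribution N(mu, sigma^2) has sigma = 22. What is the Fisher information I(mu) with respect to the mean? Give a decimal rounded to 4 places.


The Fisher information for the mean of a normal distribution is I(mu) = 1/sigma^2.
sigma = 22, so sigma^2 = 484.
I(mu) = 1/484 = 0.0021

0.0021


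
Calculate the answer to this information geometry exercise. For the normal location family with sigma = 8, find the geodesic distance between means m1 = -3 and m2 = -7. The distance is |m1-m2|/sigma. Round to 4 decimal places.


On the fixed-variance normal subfamily, geodesic distance = |m1-m2|/sigma.
|-3 - -7| = 4.
sigma = 8.
d = 4/8 = 0.5000

0.5000


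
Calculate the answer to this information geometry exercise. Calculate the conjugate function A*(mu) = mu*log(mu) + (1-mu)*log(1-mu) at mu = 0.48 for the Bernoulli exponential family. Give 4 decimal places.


Legendre transform for Bernoulli:
A*(mu) = mu*log(mu) + (1-mu)*log(1-mu).
mu = 0.48, 1-mu = 0.52.
mu*log(mu) = 0.48*log(0.48) = -0.352305.
(1-mu)*log(1-mu) = 0.52*log(0.52) = -0.340042.
A* = -0.352305 + -0.340042 = -0.6923

-0.6923


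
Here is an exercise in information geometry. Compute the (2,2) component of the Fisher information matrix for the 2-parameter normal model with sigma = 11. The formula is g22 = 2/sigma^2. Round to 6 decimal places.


For the 2-parameter normal family, the Fisher metric has:
  g11 = 1/sigma^2, g22 = 2/sigma^2.
sigma = 11, sigma^2 = 121.
g22 = 0.016529

0.016529


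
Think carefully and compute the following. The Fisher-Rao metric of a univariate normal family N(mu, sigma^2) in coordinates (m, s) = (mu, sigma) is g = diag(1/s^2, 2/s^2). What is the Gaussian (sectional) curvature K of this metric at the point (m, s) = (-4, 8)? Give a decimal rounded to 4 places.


The metric has the form g = (A dm^2 + B ds^2)/s^2 with A = 1, B = 2.
Substitute u = sqrt(A/B)*m: g = B*(du^2 + ds^2)/s^2, i.e. B times the
Poincare upper half-plane metric, which has constant Gaussian curvature -1.
Scaling a 2D metric by a constant c divides the Gaussian curvature by c,
so K = -1/B = -1/(2) = -0.5000 everywhere (the point (m, s) = (-4, 8) is irrelevant:
the curvature is constant).
The requested Gaussian curvature is K = -0.5000.

-0.5000


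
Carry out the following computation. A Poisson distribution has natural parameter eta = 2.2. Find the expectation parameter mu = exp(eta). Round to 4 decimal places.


Expectation parameter for Poisson exponential family:
mu = exp(eta).
eta = 2.2.
mu = exp(2.2) = 9.0250

9.0250


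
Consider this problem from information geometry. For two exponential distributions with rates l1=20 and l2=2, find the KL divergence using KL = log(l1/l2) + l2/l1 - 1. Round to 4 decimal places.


KL divergence for exponential family:
KL = log(l1/l2) + l2/l1 - 1.
log(20/2) = 2.302585.
2/20 = 0.1.
KL = 2.302585 + 0.1 - 1 = 1.4026

1.4026


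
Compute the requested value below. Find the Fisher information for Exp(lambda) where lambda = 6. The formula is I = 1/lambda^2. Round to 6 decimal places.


Fisher information for exponential: I(lambda) = 1/lambda^2.
lambda = 6, lambda^2 = 36.
I = 1/36 = 0.027778

0.027778


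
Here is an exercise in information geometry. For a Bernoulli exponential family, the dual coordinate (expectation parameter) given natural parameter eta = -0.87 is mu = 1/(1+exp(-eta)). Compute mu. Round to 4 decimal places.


Dual coordinate (expectation parameter) for Bernoulli:
mu = 1/(1+exp(-eta)).
eta = -0.87.
exp(-eta) = exp(0.87) = 2.386911.
mu = 1/(1+2.386911) = 0.2953

0.2953


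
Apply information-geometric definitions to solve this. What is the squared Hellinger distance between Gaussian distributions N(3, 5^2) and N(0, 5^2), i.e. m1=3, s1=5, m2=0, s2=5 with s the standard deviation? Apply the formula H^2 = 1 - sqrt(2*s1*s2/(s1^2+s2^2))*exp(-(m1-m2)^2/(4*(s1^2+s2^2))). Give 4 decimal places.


Squared Hellinger distance for Gaussians:
H^2 = 1 - sqrt(2*s1*s2/(s1^2+s2^2)) * exp(-(m1-m2)^2/(4*(s1^2+s2^2))).
s1^2 = 25, s2^2 = 25, s1^2+s2^2 = 50.
sqrt(2*5*5/(50)) = 1.0.
(m1-m2)^2 = (3)^2 = 9.
exp(-9/(4*50)) = exp(-0.045) = 0.955997.
H^2 = 1 - 1.0*0.955997 = 0.0440

0.0440


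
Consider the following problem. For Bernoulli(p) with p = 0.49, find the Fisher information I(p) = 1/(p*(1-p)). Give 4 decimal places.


For Bernoulli(p), Fisher information is I(p) = 1/(p*(1-p)).
p = 0.49, 1-p = 0.51.
p*(1-p) = 0.2499.
I(p) = 1/0.2499 = 4.0016

4.0016


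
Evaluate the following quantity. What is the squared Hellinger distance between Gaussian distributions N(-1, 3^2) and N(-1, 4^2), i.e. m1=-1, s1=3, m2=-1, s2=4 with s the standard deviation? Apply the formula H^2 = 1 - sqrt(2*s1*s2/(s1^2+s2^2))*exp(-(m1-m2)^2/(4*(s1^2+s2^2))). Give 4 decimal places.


Squared Hellinger distance for Gaussians:
H^2 = 1 - sqrt(2*s1*s2/(s1^2+s2^2)) * exp(-(m1-m2)^2/(4*(s1^2+s2^2))).
s1^2 = 9, s2^2 = 16, s1^2+s2^2 = 25.
sqrt(2*3*4/(25)) = 0.979796.
(m1-m2)^2 = (0)^2 = 0.
exp(-0/(4*25)) = exp(0.0) = 1.0.
H^2 = 1 - 0.979796*1.0 = 0.0202

0.0202


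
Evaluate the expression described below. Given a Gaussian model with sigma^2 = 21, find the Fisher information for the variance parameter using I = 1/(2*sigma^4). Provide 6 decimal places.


Fisher information for variance: I(sigma^2) = 1/(2*sigma^4).
sigma^2 = 21, so sigma^4 = 441.
I = 1/(2*441) = 1/882 = 0.001134

0.001134


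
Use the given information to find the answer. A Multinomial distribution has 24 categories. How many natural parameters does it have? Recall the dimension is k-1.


Exponential family dimension calculation:
For Multinomial with k=24 categories, dim = k-1 = 23.

23


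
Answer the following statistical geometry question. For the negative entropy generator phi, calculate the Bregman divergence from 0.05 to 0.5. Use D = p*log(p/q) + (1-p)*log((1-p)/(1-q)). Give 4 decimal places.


Bregman divergence with negative entropy generator:
D = p*log(p/q) + (1-p)*log((1-p)/(1-q)).
p = 0.05, q = 0.5.
p*log(p/q) = 0.05*log(0.05/0.5) = -0.115129.
(1-p)*log((1-p)/(1-q)) = 0.95*log(0.95/0.5) = 0.609761.
D = -0.115129 + 0.609761 = 0.4946

0.4946


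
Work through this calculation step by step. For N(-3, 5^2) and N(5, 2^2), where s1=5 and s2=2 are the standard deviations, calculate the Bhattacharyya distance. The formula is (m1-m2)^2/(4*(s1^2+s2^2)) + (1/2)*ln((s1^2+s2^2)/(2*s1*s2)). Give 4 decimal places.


Bhattacharyya distance between two Gaussians:
DB = (m1-m2)^2/(4*(s1^2+s2^2)) + (1/2)*ln((s1^2+s2^2)/(2*s1*s2)).
(m1-m2)^2 = (-8)^2 = 64.
s1^2+s2^2 = 25 + 4 = 29.
term1 = 64/116 = 0.551724.
term2 = 0.5*ln(29/20.0) = 0.185782.
DB = 0.551724 + 0.185782 = 0.7375

0.7375


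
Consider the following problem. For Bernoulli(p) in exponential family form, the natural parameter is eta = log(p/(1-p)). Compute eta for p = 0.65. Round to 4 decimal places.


Natural parameter for Bernoulli: eta = log(p/(1-p)).
p = 0.65, 1-p = 0.35.
p/(1-p) = 1.857143.
eta = log(1.857143) = 0.6190

0.6190


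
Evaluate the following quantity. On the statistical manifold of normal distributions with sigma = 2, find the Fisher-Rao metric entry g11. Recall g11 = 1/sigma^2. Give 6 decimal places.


For the 2-parameter normal family, the Fisher metric has:
  g11 = 1/sigma^2, g22 = 2/sigma^2.
sigma = 2, sigma^2 = 4.
g11 = 0.250000

0.250000


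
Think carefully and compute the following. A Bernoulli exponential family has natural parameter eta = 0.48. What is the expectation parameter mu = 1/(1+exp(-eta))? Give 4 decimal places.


Dual coordinate (expectation parameter) for Bernoulli:
mu = 1/(1+exp(-eta)).
eta = 0.48.
exp(-eta) = exp(-0.48) = 0.618783.
mu = 1/(1+0.618783) = 0.6177

0.6177


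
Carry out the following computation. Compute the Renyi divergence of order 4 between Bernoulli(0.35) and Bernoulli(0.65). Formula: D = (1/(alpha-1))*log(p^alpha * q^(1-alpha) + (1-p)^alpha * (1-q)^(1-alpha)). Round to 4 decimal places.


Renyi divergence of order alpha between Bernoulli distributions:
D = (1/(alpha-1))*log(p^alpha * q^(1-alpha) + (1-p)^alpha * (1-q)^(1-alpha)).
alpha = 4, p = 0.35, q = 0.65.
p^alpha * q^(1-alpha) = 0.35^4 * 0.65^-3 = 0.054643.
(1-p)^alpha * (1-q)^(1-alpha) = 0.65^4 * 0.35^-3 = 4.163411.
sum = 0.054643 + 4.163411 = 4.218054.
D = (1/3)*log(4.218054) = 0.4798

0.4798


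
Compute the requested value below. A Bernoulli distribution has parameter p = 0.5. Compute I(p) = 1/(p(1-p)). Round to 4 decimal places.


For Bernoulli(p), Fisher information is I(p) = 1/(p*(1-p)).
p = 0.5, 1-p = 0.5.
p*(1-p) = 0.25.
I(p) = 1/0.25 = 4.0000

4.0000


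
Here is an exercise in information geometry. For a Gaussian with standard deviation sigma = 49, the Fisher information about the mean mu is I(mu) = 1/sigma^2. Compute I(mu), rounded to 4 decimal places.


The Fisher information for the mean of a normal distribution is I(mu) = 1/sigma^2.
sigma = 49, so sigma^2 = 2401.
I(mu) = 1/2401 = 0.0004

0.0004


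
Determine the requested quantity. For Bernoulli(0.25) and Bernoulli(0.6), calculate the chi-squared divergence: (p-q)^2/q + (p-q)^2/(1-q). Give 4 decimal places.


Chi-squared divergence between Bernoulli distributions:
chi^2 = (p-q)^2/q + (p-q)^2/(1-q).
p = 0.25, q = 0.6, p-q = -0.35.
(p-q)^2 = 0.1225.
term1 = 0.1225/0.6 = 0.204167.
term2 = 0.1225/0.4 = 0.30625.
chi^2 = 0.204167 + 0.30625 = 0.5104

0.5104


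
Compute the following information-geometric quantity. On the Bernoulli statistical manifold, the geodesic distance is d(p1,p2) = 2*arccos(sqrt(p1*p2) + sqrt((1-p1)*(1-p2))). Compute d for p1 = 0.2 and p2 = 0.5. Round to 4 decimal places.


Geodesic distance on Bernoulli manifold:
d(p1,p2) = 2*arccos(sqrt(p1*p2) + sqrt((1-p1)*(1-p2))).
sqrt(p1*p2) = sqrt(0.2*0.5) = 0.316228.
sqrt((1-p1)*(1-p2)) = sqrt(0.8*0.5) = 0.632456.
arg = 0.316228 + 0.632456 = 0.948683.
d = 2*arccos(0.948683) = 0.6435

0.6435


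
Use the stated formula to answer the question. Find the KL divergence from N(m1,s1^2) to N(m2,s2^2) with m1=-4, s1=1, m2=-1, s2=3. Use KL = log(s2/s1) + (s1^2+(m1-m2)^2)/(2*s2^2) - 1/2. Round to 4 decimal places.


KL divergence between normal distributions:
KL = log(s2/s1) + (s1^2 + (m1-m2)^2)/(2*s2^2) - 1/2.
log(3/1) = 1.098612.
(1^2 + (-4--1)^2)/(2*3^2) = (1 + 9)/18 = 0.555556.
KL = 1.098612 + 0.555556 - 0.5 = 1.1542

1.1542


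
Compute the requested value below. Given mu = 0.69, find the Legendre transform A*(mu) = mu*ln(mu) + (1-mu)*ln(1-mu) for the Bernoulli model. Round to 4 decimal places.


Legendre transform for Bernoulli:
A*(mu) = mu*log(mu) + (1-mu)*log(1-mu).
mu = 0.69, 1-mu = 0.31.
mu*log(mu) = 0.69*log(0.69) = -0.256034.
(1-mu)*log(1-mu) = 0.31*log(0.31) = -0.363067.
A* = -0.256034 + -0.363067 = -0.6191

-0.6191


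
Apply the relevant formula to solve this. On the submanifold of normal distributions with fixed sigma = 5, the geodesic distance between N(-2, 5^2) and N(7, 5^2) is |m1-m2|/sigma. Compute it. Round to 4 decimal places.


On the fixed-variance normal subfamily, geodesic distance = |m1-m2|/sigma.
|-2 - 7| = 9.
sigma = 5.
d = 9/5 = 1.8000

1.8000


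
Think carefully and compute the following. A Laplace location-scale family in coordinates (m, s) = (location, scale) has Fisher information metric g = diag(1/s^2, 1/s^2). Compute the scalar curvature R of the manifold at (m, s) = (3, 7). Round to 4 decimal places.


The metric has the form g = (A dm^2 + B ds^2)/s^2 with A = 1, B = 1.
Substitute u = sqrt(A/B)*m: g = B*(du^2 + ds^2)/s^2, i.e. B times the
Poincare upper half-plane metric, which has constant Gaussian curvature -1.
Scaling a 2D metric by a constant c divides the Gaussian curvature by c,
so K = -1/B = -1/(1) = -1.0000 everywhere (the point (m, s) = (3, 7) is irrelevant:
the curvature is constant).
Scalar curvature in dimension 2: R = 2K = -2/(1) = -2.0000.

-2.0000


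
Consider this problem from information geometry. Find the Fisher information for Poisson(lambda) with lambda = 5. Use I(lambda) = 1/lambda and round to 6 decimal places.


Fisher information for Poisson: I(lambda) = 1/lambda.
lambda = 5.
I(lambda) = 1/5 = 0.200000

0.200000


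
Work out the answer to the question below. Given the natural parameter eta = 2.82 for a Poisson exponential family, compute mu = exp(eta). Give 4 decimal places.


Expectation parameter for Poisson exponential family:
mu = exp(eta).
eta = 2.82.
mu = exp(2.82) = 16.7769

16.7769


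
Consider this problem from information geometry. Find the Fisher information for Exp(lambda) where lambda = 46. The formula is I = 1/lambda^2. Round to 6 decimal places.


Fisher information for exponential: I(lambda) = 1/lambda^2.
lambda = 46, lambda^2 = 2116.
I = 1/2116 = 0.000473

0.000473


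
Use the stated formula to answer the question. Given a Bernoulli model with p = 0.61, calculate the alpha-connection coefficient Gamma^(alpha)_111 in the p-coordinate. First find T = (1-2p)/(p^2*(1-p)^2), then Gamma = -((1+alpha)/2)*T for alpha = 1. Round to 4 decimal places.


Skewness (Amari-Chentsov) tensor: T = (1-2p)/(p^2*(1-p)^2).
p = 0.61, 1-2p = -0.22, p^2 = 0.3721, (1-p)^2 = 0.1521.
T = -0.22/(0.3721 * 0.1521) = -3.887172.
In the p-coordinate, Gamma^(alpha) = Gamma^(0) - (alpha/2)*T with Gamma^(0) = (1/2)*g'(p) = -T/2,
so Gamma^(alpha) = -((1+alpha)/2)*T.
alpha = 1, -(1+alpha)/2 = -1.0.
Gamma = -1.0 * -3.887172 = 3.8872

3.8872


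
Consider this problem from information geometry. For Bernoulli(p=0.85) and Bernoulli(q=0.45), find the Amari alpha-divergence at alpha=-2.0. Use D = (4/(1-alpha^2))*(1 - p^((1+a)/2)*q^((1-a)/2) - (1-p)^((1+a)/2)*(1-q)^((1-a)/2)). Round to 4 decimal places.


Amari alpha-divergence:
D = (4/(1-alpha^2))*(1 - p^((1+a)/2)*q^((1-a)/2) - (1-p)^((1+a)/2)*(1-q)^((1-a)/2)).
alpha = -2.0, p = 0.85, q = 0.45.
e1 = (1+alpha)/2 = -0.5, e2 = (1-alpha)/2 = 1.5.
t1 = p^e1 * q^e2 = 0.85^-0.5 * 0.45^1.5 = 0.327423.
t2 = (1-p)^e1 * (1-q)^e2 = 0.15^-0.5 * 0.55^1.5 = 1.05317.
4/(1-alpha^2) = -1.333333.
D = -1.333333*(1 - 0.327423 - 1.05317) = 0.5075

0.5075


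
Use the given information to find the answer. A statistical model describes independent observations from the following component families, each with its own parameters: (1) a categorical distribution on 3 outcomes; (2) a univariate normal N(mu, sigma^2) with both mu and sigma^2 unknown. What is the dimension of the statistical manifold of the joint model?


The dimension of a statistical manifold equals the number of free
(independent) real parameters of the model. For a product of independent
blocks the parameter counts add.
- categorical on 3 outcomes (probabilities sum to 1): 3-1 = 2.
- normal (mu, sigma^2): 2.
Total = 2 + 2 = 4.
Dimension = 4

4


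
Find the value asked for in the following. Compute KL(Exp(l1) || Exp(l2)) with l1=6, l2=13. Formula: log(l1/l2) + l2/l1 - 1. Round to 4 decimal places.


KL divergence for exponential family:
KL = log(l1/l2) + l2/l1 - 1.
log(6/13) = -0.77319.
13/6 = 2.166667.
KL = -0.77319 + 2.166667 - 1 = 0.3935

0.3935


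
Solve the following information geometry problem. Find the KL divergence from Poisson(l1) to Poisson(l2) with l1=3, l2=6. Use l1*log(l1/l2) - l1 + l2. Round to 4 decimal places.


KL divergence for Poisson:
KL = l1*log(l1/l2) - l1 + l2.
l1 = 3, l2 = 6.
log(3/6) = -0.693147.
l1*log(l1/l2) = 3 * -0.693147 = -2.079442.
KL = -2.079442 - 3 + 6 = 0.9206

0.9206


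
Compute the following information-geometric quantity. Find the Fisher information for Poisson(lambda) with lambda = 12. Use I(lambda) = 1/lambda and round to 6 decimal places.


Fisher information for Poisson: I(lambda) = 1/lambda.
lambda = 12.
I(lambda) = 1/12 = 0.083333

0.083333


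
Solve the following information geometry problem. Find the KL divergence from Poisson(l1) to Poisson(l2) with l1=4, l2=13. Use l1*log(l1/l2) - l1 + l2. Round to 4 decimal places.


KL divergence for Poisson:
KL = l1*log(l1/l2) - l1 + l2.
l1 = 4, l2 = 13.
log(4/13) = -1.178655.
l1*log(l1/l2) = 4 * -1.178655 = -4.71462.
KL = -4.71462 - 4 + 13 = 4.2854

4.2854
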